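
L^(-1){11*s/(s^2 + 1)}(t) 11*cos(t)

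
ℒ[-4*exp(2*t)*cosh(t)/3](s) 4*(2 - s)/(3*((s - 2)^2 - 1))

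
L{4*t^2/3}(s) 8/(3*s^3)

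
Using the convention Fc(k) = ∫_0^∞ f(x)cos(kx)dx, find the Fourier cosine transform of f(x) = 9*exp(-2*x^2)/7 9*sqrt(2)*sqrt(pi)*exp(-k^2/8)/28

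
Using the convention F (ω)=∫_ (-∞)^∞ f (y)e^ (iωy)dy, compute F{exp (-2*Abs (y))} 4/ (ω^2+4)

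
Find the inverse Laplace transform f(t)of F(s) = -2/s -2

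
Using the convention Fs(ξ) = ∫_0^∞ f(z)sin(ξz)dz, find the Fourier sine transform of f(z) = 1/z pi/2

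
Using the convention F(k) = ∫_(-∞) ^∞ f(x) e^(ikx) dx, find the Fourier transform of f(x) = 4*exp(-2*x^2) 2*sqrt(2)*sqrt(pi)*exp(-k^2/8) 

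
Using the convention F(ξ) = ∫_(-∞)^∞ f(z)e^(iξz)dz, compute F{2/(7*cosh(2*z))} pi/(7*cosh(pi*ξ/4))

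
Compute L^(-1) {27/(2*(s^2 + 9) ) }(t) 9*sin(3*t) /2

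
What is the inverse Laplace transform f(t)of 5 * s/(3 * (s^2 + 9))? 5 * cos(3 * t)/3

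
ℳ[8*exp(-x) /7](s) 8*gamma(s) /7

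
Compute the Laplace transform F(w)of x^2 2/w^3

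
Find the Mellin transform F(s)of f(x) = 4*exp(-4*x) 2^(2 - 2*s)*gamma(s)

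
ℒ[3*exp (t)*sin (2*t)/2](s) 3/ ( (s - 1)^2 + 4)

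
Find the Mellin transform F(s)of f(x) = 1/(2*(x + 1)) pi*csc(pi*s)/2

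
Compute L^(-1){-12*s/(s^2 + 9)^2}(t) -2*t*sin(3*t)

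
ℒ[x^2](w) 2/w^3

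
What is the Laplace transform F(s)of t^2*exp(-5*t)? 2/(s + 5)^3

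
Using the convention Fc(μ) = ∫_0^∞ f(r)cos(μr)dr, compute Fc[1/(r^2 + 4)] pi*exp(-2*μ)/4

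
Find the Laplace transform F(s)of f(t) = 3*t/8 3/(8*s^2)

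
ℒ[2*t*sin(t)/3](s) 4*s/(3*(s^2 + 1)^2)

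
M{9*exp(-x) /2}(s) 9*gamma(s) /2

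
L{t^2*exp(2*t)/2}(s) (s - 2)^(-3)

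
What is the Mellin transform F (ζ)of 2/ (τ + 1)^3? gamma (ζ) * gamma (3 - ζ)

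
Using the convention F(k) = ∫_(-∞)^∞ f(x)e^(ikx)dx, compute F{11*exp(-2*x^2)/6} 11*sqrt(2)*sqrt(pi)*exp(-k^2/8)/12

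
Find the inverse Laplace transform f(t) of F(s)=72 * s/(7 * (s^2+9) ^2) 12 * t * sin(3 * t) /7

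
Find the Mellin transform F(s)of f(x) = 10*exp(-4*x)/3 10*gamma(s)/(3*2^(2*s))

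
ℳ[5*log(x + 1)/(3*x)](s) -5*pi*csc(pi*s)/(3*s - 3)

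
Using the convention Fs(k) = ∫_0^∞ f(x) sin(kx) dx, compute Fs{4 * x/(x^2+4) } 2 * pi * exp(-2 * k) 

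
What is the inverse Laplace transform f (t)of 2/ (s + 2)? 2*exp (-2*t)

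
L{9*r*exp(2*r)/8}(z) 9/(8*(z - 2)^2)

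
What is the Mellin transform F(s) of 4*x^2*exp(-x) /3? 4*gamma(s + 2) /3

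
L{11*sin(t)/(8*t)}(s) 11*atan(1/s)/8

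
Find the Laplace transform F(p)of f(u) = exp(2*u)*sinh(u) 1/((p - 2)^2 - 1)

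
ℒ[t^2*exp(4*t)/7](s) 2/(7*(s - 4)^3)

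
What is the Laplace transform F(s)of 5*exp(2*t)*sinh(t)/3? 5/(3*((s - 2)^2 - 1))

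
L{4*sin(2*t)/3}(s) 8/(3*(s^2 + 4))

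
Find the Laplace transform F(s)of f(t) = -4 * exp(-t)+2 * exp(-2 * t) 2/(s+2) - 4/(s+1)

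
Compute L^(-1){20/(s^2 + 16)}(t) 5 * sin(4 * t)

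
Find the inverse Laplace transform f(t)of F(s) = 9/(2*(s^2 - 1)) 9*sinh(t)/2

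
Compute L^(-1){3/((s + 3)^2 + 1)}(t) 3*exp(-3*t)*sin(t)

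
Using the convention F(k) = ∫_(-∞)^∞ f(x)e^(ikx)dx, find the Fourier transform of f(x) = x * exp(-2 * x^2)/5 sqrt(2) * I * sqrt(pi) * k * exp(-k^2/8)/40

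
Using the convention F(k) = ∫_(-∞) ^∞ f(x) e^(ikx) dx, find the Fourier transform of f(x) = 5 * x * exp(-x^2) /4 5 * I * sqrt(pi) * k * exp(-k^2/4) /8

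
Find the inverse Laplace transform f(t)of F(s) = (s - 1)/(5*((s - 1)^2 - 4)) exp(t)*cosh(2*t)/5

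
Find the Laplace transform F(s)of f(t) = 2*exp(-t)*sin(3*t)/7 6/(7*((s + 1)^2 + 9))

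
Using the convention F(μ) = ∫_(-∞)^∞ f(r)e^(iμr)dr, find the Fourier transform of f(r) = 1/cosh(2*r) pi/(2*cosh(pi*μ/4))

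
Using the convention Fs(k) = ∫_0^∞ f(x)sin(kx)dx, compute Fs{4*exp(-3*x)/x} 4*atan(k/3)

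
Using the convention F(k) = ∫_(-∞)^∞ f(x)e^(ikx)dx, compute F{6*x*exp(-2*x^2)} 3*sqrt(2)*I*sqrt(pi)*k*exp(-k^2/8)/4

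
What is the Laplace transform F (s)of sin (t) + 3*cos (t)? 1/ (s^2 + 1) + 3*s/ (s^2 + 1)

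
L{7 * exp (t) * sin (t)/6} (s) 7/ (6 * ( (s - 1)^2 + 1))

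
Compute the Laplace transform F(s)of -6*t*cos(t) 6*(1 - s^2)/(s^2 + 1)^2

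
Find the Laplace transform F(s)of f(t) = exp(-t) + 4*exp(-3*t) 1/(s + 1) + 4/(s + 3)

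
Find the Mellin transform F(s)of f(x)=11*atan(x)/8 -11*pi*sec(pi*s/2)/(16*s)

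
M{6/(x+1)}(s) 6*pi*csc(pi*s)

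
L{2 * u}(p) 2/p^2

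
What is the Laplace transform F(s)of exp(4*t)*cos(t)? (s - 4)/((s - 4)^2 + 1)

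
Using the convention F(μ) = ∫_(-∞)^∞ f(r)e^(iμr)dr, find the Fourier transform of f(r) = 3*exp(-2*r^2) 3*sqrt(2)*sqrt(pi)*exp(-μ^2/8)/2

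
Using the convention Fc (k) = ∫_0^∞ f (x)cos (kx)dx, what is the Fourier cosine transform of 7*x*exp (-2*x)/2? 7*(4 - k^2)/ (2*(k^2+4)^2)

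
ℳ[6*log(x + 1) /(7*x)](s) -6*pi*csc(pi*s) /(7*s - 7) 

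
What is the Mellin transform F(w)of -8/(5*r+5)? -8*pi*csc(pi*w)/5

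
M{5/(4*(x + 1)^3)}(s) 5*pi*(s - 2)*(s - 1)/(8*sin(pi*s))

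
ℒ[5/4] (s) 5/(4*s)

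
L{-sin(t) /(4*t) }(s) -atan(1/s) /4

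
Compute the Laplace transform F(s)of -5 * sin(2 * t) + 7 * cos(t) 7 * s/(s^2 + 1) - 10/(s^2 + 4)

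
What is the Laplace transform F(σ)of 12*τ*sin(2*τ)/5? 48*σ/(5*(σ^2 + 4)^2)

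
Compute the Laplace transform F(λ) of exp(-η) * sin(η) 1/((λ + 1) ^2 + 1) 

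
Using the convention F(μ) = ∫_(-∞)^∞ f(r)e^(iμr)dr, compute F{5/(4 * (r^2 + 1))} 5 * pi * exp(-Abs(μ))/4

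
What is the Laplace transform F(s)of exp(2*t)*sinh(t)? 1/((s - 2)^2-1)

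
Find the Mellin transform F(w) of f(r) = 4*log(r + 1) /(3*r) -4*pi*csc(pi*w) /(3*w - 3) 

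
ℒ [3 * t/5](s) 3/(5 * s^2)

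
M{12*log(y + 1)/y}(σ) -12*pi*csc(pi*σ)/(σ - 1)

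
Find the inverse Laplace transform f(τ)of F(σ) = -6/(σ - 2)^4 -τ^3 * exp(2 * τ)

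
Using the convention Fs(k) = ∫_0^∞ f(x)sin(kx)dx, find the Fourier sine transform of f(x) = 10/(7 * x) 5 * pi/7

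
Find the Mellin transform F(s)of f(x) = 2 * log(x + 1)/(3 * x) -2 * pi * csc(pi * s)/(3 * s - 3)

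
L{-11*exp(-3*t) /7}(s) -11/(7*s + 21) 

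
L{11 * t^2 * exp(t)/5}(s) 22/(5 * (s - 1)^3)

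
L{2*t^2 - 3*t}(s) 4/s^3 - 3/s^2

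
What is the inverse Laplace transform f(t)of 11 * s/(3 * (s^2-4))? 11 * cosh(2 * t)/3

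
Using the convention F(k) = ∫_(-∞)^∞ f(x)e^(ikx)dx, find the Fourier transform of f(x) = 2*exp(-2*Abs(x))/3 8/(3*(k^2 + 4))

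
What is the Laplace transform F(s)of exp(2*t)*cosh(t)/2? (s - 2)/(2*((s - 2)^2 - 1))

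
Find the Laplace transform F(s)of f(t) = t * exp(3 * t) (s - 3)^(-2)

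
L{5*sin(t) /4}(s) 5/(4*(s^2 + 1) ) 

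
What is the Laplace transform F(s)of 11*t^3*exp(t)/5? 66/(5*(s - 1)^4)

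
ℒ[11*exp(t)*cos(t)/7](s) 11*(s - 1)/(7*((s - 1)^2 + 1))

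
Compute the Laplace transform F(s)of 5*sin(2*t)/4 5/(2*(s^2 + 4))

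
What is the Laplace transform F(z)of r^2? 2/z^3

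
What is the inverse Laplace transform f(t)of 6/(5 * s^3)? 3 * t^2/5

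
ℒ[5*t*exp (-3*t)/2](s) 5/ (2*(s + 3)^2)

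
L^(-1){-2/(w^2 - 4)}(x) -sinh(2*x)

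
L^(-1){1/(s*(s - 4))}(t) exp(2*t)*sinh(2*t)/2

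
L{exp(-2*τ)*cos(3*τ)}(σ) (σ + 2)/((σ + 2)^2 + 9)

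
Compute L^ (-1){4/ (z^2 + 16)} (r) sin (4 * r)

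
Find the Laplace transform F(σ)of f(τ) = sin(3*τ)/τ atan(3/σ)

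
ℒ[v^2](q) 2/q^3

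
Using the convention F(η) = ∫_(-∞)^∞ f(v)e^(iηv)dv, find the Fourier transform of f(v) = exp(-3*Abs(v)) 6/(η^2 + 9)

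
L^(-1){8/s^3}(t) 4*t^2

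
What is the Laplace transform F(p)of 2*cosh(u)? 2*p/(p^2-1)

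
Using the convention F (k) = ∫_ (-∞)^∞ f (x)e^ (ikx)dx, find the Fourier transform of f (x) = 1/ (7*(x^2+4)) pi*exp (-2*Abs (k))/14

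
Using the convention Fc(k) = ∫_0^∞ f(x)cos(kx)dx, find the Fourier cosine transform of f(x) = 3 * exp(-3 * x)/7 9/(7 * (k^2 + 9))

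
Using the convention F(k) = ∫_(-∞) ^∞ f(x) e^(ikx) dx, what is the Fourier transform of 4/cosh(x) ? 4 * pi/cosh(pi * k/2) 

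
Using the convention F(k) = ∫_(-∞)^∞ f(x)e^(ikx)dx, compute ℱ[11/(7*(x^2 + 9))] 11*pi*exp(-3*Abs(k))/21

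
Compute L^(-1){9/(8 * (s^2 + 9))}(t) 3 * sin(3 * t)/8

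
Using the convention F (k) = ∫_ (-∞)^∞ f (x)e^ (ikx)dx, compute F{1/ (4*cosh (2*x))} pi/ (8*cosh (pi*k/4))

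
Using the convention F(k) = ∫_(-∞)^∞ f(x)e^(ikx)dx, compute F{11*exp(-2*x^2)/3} 11*sqrt(2)*sqrt(pi)*exp(-k^2/8)/6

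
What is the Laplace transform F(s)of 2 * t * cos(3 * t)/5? 2 * (s^2-9)/(5 * (s^2+9)^2)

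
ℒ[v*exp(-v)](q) (q+1)^(-2)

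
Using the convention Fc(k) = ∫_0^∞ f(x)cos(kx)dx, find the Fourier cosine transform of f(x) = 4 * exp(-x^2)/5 2 * sqrt(pi) * exp(-k^2/4)/5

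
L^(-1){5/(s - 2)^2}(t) 5 * t * exp(2 * t)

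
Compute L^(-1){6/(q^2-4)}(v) 3*sinh(2*v)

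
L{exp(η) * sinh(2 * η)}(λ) 2/((λ - 1)^2-4)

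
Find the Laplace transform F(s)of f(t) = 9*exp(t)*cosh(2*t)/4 9*(s - 1)/(4*((s - 1)^2 - 4))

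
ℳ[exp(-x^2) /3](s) gamma(s/2) /6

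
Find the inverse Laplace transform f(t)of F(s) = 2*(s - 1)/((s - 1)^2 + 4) 2*exp(t)*cos(2*t)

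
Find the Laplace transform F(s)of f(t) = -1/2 -1/(2 * s)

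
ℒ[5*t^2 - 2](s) 10/s^3 - 2/s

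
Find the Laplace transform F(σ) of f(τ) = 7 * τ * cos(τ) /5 7 * (σ^2 - 1) /(5 * (σ^2 + 1) ^2) 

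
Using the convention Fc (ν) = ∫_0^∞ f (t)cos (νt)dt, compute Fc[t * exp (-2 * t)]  (4 - ν^2)/ (ν^2 + 4)^2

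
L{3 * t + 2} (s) 2/s + 3/s^2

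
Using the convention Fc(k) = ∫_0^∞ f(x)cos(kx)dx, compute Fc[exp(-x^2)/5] sqrt(pi)*exp(-k^2/4)/10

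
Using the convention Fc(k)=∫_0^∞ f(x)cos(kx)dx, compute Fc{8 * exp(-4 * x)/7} 32/(7 * (k^2 + 16))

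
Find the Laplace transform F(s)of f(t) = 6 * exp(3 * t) 6/(s - 3)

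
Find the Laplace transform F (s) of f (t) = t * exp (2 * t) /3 1/ (3 * (s - 2) ^2) 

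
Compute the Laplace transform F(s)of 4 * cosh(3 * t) 4 * s/(s^2 - 9)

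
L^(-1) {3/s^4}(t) t^3/2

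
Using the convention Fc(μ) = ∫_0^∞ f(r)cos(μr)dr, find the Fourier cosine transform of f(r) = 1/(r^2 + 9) pi * exp(-3 * μ)/6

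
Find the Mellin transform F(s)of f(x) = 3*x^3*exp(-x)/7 3*gamma(s + 3)/7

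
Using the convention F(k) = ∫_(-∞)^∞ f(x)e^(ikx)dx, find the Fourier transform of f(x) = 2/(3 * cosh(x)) 2 * pi/(3 * cosh(pi * k/2))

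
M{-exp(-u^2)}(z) -gamma(z/2)/2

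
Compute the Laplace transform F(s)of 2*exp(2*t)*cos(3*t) 2*(s - 2)/((s - 2)^2+9)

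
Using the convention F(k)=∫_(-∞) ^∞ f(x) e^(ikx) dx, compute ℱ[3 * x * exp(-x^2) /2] 3 * I * sqrt(pi) * k * exp(-k^2/4) /4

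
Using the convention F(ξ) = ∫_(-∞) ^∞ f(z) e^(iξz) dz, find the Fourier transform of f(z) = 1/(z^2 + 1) pi*exp(-Abs(ξ) ) 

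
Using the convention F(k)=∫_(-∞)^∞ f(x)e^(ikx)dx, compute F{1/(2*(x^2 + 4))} pi*exp(-2*Abs(k))/4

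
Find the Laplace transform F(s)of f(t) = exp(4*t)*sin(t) 1/((s - 4)^2 + 1)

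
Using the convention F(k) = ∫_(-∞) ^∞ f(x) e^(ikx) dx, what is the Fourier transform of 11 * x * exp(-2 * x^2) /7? 11 * sqrt(2) * I * sqrt(pi) * k * exp(-k^2/8) /56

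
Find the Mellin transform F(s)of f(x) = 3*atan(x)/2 -3*pi*sec(pi*s/2)/(4*s)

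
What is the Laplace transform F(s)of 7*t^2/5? 14/(5*s^3)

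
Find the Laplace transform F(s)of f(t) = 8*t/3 8/(3*s^2)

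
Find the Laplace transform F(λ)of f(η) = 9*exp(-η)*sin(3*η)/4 27/(4*((λ + 1)^2 + 9))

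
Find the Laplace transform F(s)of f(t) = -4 -4/s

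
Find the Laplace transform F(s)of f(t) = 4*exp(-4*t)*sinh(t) 4/((s + 4)^2 - 1)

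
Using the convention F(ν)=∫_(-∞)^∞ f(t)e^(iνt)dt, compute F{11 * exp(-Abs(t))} 22/(ν^2 + 1)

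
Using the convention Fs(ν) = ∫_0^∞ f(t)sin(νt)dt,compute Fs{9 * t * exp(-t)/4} 9 * ν/(2 * (ν^2+1)^2)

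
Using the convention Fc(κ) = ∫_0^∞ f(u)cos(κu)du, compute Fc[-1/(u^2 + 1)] -pi*exp(-κ)/2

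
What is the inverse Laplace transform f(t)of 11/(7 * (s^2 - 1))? 11 * sinh(t)/7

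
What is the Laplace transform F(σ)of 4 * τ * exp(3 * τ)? 4/(σ - 3)^2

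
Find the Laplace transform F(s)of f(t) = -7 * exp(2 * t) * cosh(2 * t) 7 * (2 - s)/(s * (s - 4))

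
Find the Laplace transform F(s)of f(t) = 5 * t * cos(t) 5 * (s^2 - 1)/(s^2 + 1)^2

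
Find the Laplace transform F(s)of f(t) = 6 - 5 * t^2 6/s - 10/s^3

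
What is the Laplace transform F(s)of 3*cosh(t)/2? 3*s/(2*(s^2-1))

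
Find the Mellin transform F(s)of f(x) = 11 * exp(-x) 11 * gamma(s)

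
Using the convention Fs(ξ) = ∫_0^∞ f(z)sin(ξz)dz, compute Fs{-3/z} -3 * pi/2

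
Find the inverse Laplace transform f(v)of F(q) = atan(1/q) sin(v)/v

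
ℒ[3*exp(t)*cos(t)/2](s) 3*(s - 1)/(2*((s - 1)^2 + 1))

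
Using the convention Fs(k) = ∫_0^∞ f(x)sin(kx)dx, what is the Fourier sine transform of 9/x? 9*pi/2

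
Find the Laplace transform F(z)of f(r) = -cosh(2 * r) -z/(z^2 - 4)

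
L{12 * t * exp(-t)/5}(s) 12/(5 * (s + 1)^2)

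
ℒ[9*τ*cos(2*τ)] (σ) 9*(σ^2 - 4)/(σ^2+4)^2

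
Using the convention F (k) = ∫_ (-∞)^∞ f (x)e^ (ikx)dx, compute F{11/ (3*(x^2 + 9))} 11*pi*exp (-3*Abs (k))/9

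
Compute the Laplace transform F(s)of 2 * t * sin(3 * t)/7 12 * s/(7 * (s^2 + 9)^2)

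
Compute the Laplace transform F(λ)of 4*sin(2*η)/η 4*atan(2/λ)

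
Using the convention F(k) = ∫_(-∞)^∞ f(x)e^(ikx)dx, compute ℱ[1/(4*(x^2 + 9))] pi*exp(-3*Abs(k))/12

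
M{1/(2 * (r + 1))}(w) pi * csc(pi * w)/2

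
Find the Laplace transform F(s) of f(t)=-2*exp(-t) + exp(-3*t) 1/(s + 3) - 2/(s + 1) 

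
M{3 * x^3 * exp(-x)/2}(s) 3 * gamma(s + 3)/2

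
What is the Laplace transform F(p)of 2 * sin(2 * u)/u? 2 * atan(2/p)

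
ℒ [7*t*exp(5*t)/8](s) 7/(8*(s - 5)^2)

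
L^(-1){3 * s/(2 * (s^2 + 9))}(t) 3 * cos(3 * t)/2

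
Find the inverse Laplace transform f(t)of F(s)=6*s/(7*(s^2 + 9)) 6*cos(3*t)/7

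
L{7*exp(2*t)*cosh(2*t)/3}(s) 7*(s - 2)/(3*s*(s - 4))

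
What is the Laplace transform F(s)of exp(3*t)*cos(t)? (s - 3)/((s - 3)^2+1)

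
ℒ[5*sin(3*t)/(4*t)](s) 5*atan(3/s)/4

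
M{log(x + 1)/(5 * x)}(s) -pi * csc(pi * s)/(5 * s - 5)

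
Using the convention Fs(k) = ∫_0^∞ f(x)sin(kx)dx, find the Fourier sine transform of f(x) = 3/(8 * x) 3 * pi/16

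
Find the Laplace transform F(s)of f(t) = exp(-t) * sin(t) 1/((s + 1)^2 + 1)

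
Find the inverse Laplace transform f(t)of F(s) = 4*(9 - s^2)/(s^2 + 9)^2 -4*t*cos(3*t)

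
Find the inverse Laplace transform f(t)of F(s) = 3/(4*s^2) 3*t/4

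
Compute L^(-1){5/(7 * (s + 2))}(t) 5 * exp(-2 * t)/7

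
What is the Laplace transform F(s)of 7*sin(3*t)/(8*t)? 7*atan(3/s)/8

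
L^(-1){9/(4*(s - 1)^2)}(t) 9*t*exp(t)/4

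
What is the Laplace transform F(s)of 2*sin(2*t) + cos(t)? s/(s^2 + 1) + 4/(s^2 + 4)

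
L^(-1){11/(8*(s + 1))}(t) 11*exp(-t)/8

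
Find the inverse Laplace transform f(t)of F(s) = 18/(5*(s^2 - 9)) 6*sinh(3*t)/5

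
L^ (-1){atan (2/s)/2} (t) sin (2*t)/ (2*t)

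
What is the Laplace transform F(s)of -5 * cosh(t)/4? -5 * s/(4 * s^2 - 4)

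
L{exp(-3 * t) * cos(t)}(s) (s + 3)/((s + 3)^2 + 1)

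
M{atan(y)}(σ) -pi * sec(pi * σ/2)/(2 * σ)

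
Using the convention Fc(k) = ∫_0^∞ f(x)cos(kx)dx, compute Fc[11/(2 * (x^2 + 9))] 11 * pi * exp(-3 * k)/12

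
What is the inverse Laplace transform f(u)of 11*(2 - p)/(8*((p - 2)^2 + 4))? -11*exp(2*u)*cos(2*u)/8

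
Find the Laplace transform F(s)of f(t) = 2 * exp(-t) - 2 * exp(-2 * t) 2/(s+1) - 2/(s+2)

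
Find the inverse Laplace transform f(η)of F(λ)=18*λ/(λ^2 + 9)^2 3*η*sin(3*η)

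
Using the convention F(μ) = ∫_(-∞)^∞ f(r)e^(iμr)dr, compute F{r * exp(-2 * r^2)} sqrt(2) * I * sqrt(pi) * μ * exp(-μ^2/8)/8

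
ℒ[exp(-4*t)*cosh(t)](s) (s + 4)/((s + 4)^2 - 1)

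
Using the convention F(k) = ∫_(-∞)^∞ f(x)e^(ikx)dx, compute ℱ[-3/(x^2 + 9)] -pi*exp(-3*Abs(k))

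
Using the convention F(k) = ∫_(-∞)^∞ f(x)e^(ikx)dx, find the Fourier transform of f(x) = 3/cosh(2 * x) 3 * pi/(2 * cosh(pi * k/4))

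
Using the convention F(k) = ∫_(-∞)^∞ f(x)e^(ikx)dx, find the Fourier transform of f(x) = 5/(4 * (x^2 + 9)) 5 * pi * exp(-3 * Abs(k))/12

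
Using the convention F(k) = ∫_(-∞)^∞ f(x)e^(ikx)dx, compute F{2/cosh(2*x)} pi/cosh(pi*k/4)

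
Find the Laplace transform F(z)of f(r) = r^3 6/z^4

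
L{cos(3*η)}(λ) λ/(λ^2 + 9)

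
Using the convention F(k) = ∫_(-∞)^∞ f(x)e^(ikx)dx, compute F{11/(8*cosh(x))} 11*pi/(8*cosh(pi*k/2))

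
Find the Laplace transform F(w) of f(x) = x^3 6/w^4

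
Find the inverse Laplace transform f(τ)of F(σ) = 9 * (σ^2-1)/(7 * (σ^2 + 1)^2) 9 * τ * cos(τ)/7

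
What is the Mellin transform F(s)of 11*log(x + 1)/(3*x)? -11*pi*csc(pi*s)/(3*s - 3)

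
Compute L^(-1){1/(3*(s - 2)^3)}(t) t^2*exp(2*t)/6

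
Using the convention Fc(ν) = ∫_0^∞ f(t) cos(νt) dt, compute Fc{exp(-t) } 1/(ν^2+1) 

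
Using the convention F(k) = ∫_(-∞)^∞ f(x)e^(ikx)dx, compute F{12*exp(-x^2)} 12*sqrt(pi)*exp(-k^2/4)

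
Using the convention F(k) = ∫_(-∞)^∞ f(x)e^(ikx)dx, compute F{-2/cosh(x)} -2 * pi/cosh(pi * k/2)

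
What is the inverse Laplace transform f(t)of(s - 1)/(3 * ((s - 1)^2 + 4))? exp(t) * cos(2 * t)/3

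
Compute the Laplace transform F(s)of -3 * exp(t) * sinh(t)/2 -3/(2 * s * (s - 2))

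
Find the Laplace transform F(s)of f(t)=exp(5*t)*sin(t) 1/((s - 5)^2 + 1)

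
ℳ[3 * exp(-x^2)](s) 3 * gamma(s/2)/2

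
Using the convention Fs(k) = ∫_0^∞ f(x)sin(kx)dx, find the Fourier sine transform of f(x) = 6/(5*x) 3*pi/5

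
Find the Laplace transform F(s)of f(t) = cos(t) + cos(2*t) s/(s^2 + 1) + s/(s^2 + 4)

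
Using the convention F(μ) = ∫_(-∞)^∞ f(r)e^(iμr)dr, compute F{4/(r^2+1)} 4 * pi * exp(-Abs(μ))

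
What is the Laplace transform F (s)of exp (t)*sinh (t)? 1/ (s*(s - 2))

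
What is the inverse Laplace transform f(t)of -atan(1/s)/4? -sin(t)/(4 * t)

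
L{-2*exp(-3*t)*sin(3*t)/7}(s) -6/(7*(s + 3)^2 + 63)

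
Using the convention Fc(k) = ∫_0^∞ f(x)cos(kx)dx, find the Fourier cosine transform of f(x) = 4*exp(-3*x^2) 2*sqrt(3)*sqrt(pi)*exp(-k^2/12)/3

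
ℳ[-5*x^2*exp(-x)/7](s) -5*gamma(s + 2)/7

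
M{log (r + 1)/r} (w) -pi*csc (pi*w)/ (w - 1)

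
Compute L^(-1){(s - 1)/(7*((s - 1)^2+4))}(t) exp(t)*cos(2*t)/7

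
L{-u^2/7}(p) -2/(7 * p^3)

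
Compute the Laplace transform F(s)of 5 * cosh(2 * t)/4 5 * s/(4 * (s^2 - 4))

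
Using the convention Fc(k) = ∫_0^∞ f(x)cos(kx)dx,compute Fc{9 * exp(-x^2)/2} 9 * sqrt(pi) * exp(-k^2/4)/4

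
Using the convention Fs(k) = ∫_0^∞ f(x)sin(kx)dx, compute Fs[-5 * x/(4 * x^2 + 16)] -5 * pi * exp(-2 * k)/8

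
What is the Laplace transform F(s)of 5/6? 5/(6 * s)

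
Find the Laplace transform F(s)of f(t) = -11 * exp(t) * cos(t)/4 11 * (1 - s)/(4 * ((s - 1)^2 + 1))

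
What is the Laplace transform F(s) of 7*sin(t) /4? 7/(4*(s^2 + 1) ) 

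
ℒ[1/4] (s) 1/(4*s) 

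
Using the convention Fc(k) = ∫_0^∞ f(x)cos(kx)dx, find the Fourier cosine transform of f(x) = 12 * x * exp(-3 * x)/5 12 * (9 - k^2)/(5 * (k^2 + 9)^2)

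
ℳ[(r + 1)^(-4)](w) gamma(w) * gamma(4 - w)/6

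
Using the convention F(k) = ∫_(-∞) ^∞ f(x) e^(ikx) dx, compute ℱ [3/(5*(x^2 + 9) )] pi*exp(-3*Abs(k) ) /5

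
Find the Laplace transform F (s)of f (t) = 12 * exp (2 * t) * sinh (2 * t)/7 24/ (7 * s * (s - 4))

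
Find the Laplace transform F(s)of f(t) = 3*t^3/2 9/s^4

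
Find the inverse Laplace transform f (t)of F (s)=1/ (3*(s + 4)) exp (-4*t)/3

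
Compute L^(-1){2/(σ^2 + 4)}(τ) sin(2*τ)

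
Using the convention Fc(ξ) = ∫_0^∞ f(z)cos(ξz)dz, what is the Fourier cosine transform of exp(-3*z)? 3/(ξ^2 + 9)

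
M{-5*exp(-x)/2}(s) -5*gamma(s)/2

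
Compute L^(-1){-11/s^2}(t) -11 * t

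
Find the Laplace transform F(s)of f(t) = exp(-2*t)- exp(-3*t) 1/(s + 2) - 1/(s + 3)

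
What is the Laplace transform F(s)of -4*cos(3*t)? -4*s/(s^2 + 9)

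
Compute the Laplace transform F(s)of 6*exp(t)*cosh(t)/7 6*(s - 1)/(7*s*(s - 2))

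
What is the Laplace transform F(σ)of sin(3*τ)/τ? atan(3/σ)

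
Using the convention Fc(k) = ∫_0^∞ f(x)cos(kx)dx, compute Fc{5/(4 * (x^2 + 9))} 5 * pi * exp(-3 * k)/24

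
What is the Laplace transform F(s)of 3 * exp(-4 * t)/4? 3/(4 * (s + 4))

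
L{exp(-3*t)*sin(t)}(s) 1/((s + 3)^2 + 1)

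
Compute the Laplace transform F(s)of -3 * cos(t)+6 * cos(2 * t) 6 * s/(s^2+4) - 3 * s/(s^2+1)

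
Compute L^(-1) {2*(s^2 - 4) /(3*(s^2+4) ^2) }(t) 2*t*cos(2*t) /3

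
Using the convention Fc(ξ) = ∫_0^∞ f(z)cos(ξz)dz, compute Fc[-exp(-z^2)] -sqrt(pi)*exp(-ξ^2/4)/2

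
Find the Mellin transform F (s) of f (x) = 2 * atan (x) -pi * sec (pi * s/2) /s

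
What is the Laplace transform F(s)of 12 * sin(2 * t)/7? 24/(7 * (s^2 + 4))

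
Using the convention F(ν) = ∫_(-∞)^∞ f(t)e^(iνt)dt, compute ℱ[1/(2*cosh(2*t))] pi/(4*cosh(pi*ν/4))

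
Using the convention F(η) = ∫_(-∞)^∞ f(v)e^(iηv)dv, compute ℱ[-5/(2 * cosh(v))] -5 * pi/(2 * cosh(pi * η/2))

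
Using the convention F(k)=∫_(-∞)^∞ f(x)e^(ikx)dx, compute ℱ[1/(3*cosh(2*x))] pi/(6*cosh(pi*k/4))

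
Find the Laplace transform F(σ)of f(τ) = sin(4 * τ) 4/(σ^2 + 16)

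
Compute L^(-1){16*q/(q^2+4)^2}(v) 4*v*sin(2*v)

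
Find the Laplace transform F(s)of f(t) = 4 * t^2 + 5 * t 8/s^3 + 5/s^2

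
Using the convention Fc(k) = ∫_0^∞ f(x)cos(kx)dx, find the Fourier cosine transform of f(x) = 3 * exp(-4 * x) 12/(k^2 + 16)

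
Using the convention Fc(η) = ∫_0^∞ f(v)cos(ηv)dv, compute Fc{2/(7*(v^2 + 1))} pi*exp(-η)/7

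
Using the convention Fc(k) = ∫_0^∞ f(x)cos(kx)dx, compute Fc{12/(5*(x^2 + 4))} 3*pi*exp(-2*k)/5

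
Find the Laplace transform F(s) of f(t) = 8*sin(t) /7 8/(7*(s^2 + 1) ) 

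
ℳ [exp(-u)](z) gamma(z)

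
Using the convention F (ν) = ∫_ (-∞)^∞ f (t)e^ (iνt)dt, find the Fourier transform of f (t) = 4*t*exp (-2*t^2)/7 sqrt (2)*I*sqrt (pi)*ν*exp (-ν^2/8)/14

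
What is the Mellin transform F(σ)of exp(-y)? gamma(σ)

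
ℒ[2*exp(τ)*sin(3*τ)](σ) 6/((σ - 1)^2 + 9)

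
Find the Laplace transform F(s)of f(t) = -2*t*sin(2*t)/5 -8*s/(5*(s^2 + 4)^2)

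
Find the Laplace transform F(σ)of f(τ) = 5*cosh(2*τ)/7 5*σ/(7*(σ^2 - 4))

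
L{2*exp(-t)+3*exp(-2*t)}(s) 3/(s+2)+2/(s+1)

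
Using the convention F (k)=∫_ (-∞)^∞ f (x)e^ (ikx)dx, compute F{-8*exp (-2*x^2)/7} -4*sqrt (2)*sqrt (pi)*exp (-k^2/8)/7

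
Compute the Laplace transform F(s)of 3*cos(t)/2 3*s/(2*(s^2 + 1))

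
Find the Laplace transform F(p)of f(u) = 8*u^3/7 48/(7*p^4)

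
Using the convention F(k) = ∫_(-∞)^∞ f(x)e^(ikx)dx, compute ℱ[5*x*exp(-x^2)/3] 5*I*sqrt(pi)*k*exp(-k^2/4)/6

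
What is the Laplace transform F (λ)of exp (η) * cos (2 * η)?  (λ - 1)/ ( (λ - 1)^2 + 4)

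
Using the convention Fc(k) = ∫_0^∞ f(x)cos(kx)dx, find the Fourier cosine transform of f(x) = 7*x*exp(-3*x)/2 7*(9 - k^2)/(2*(k^2 + 9)^2)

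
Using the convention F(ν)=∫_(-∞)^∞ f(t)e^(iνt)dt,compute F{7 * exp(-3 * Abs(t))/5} 42/(5 * (ν^2 + 9))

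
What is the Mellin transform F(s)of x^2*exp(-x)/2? gamma(s+2)/2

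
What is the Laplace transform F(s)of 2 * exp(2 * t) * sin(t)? 2/((s - 2)^2+1)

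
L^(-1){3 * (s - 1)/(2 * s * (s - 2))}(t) 3 * exp(t) * cosh(t)/2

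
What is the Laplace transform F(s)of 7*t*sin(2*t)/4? 7*s/(s^2+4)^2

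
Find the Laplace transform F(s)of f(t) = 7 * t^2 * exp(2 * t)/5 14/(5 * (s - 2)^3)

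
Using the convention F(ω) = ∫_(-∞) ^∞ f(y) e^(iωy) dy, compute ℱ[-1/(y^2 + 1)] -pi*exp(-Abs(ω) ) 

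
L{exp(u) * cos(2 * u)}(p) (p - 1)/((p - 1)^2 + 4)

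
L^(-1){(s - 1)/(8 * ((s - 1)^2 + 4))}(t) exp(t) * cos(2 * t)/8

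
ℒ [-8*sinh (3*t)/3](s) -8/ (s^2 - 9)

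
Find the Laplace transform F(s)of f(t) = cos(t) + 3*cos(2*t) s/(s^2 + 1) + 3*s/(s^2 + 4)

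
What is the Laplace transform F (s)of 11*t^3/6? 11/s^4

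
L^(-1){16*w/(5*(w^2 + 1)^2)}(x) 8*x*sin(x)/5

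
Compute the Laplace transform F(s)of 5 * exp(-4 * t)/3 5/(3 * (s + 4))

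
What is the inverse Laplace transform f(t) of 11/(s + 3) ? 11 * exp(-3 * t) 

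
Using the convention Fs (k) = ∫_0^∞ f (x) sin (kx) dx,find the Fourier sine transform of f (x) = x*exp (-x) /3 2*k/ (3*(k^2 + 1) ^2) 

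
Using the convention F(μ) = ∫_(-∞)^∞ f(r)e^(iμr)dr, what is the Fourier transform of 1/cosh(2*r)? pi/(2*cosh(pi*μ/4))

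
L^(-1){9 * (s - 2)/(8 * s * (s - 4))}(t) 9 * exp(2 * t) * cosh(2 * t)/8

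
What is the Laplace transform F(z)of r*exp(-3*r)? (z+3)^(-2)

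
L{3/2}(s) 3/(2*s)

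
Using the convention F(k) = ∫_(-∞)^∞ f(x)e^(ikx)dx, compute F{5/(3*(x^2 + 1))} 5*pi*exp(-Abs(k))/3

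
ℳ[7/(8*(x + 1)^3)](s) 7*pi*(s - 2)*(s - 1)/(16*sin(pi*s))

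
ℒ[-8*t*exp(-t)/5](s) -8/(5*(s + 1)^2)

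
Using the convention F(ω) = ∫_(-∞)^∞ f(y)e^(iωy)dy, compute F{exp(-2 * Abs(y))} 4/(ω^2 + 4)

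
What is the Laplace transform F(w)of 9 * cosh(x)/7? 9 * w/(7 * (w^2 - 1))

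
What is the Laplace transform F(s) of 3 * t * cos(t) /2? 3 * (s^2 - 1) /(2 * (s^2 + 1) ^2) 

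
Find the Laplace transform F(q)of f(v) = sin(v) 1/(q^2 + 1)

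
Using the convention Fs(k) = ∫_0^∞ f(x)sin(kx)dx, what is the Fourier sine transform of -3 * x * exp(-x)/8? -3 * k/(4 * (k^2 + 1)^2)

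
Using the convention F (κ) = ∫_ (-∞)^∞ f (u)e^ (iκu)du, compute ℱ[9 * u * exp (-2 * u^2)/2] 9 * sqrt (2) * I * sqrt (pi) * κ * exp (-κ^2/8)/16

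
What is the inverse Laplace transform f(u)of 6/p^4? u^3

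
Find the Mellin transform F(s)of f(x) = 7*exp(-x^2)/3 7*gamma(s/2)/6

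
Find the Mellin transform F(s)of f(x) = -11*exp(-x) -11*gamma(s)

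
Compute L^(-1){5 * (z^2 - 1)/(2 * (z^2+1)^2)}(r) 5 * r * cos(r)/2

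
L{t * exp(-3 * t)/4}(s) 1/(4 * (s + 3)^2)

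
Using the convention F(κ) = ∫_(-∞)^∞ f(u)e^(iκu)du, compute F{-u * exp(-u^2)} -I * sqrt(pi) * κ * exp(-κ^2/4)/2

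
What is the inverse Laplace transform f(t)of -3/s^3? -3 * t^2/2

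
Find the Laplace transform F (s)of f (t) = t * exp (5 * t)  (s - 5)^ (-2)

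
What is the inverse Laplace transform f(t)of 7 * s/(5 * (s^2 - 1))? 7 * cosh(t)/5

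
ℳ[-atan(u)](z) pi * sec(pi * z/2)/(2 * z)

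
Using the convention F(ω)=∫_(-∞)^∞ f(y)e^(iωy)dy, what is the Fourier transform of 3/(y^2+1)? 3 * pi * exp(-Abs(ω))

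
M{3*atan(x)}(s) -3*pi*sec(pi*s/2)/(2*s)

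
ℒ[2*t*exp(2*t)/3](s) 2/(3*(s - 2)^2)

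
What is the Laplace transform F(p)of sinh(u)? 1/(p^2 - 1)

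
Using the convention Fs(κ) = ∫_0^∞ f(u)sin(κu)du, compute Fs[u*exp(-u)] 2*κ/(κ^2 + 1)^2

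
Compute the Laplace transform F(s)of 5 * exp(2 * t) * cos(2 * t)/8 5 * (s - 2)/(8 * ((s - 2)^2 + 4))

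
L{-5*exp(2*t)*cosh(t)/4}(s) 5*(2 - s)/(4*((s - 2)^2 - 1))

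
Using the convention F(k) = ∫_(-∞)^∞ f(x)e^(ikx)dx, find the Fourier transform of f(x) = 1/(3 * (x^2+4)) pi * exp(-2 * Abs(k))/6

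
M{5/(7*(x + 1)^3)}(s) 5*pi*(s - 2)*(s - 1)/(14*sin(pi*s))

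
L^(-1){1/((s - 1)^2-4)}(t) exp(t) * sinh(2 * t)/2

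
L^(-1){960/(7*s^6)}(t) 8*t^5/7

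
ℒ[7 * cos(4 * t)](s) 7 * s/(s^2 + 16)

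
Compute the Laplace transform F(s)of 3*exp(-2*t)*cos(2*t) 3*(s + 2)/((s + 2)^2 + 4)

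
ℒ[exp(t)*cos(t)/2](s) (s - 1)/(2*((s - 1)^2 + 1))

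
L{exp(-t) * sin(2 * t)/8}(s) 1/(4 * ((s + 1)^2 + 4))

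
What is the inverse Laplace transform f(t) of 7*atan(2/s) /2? 7*sin(2*t) /(2*t) 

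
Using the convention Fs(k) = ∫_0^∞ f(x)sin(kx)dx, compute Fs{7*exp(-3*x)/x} 7*atan(k/3)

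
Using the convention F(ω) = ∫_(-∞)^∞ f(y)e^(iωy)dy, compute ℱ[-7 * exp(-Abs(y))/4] -7/(2 * ω^2+2)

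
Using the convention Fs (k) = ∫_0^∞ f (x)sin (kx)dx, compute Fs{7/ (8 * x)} 7 * pi/16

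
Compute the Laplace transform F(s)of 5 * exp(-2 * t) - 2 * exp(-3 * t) 5/(s + 2) - 2/(s + 3)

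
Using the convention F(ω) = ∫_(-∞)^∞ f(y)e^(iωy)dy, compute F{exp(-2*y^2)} sqrt(2)*sqrt(pi)*exp(-ω^2/8)/2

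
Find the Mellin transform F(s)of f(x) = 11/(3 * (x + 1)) 11 * pi * csc(pi * s)/3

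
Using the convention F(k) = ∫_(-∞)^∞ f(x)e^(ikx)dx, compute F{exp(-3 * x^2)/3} sqrt(3) * sqrt(pi) * exp(-k^2/12)/9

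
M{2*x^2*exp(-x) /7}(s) 2*gamma(s + 2) /7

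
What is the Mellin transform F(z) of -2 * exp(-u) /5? -2 * gamma(z) /5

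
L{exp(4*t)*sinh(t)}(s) 1/((s - 4)^2 - 1)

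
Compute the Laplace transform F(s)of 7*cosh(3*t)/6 7*s/(6*(s^2 - 9))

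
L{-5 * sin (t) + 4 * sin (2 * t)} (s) 8/ (s^2 + 4) - 5/ (s^2 + 1)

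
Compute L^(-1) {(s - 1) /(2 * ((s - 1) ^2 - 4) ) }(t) exp(t) * cosh(2 * t) /2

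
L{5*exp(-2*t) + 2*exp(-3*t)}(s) 5/(s + 2) + 2/(s + 3)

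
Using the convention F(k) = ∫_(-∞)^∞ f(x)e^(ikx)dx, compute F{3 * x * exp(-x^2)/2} 3 * I * sqrt(pi) * k * exp(-k^2/4)/4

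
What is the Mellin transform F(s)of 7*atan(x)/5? -7*pi*sec(pi*s/2)/(10*s)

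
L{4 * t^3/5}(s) 24/(5 * s^4)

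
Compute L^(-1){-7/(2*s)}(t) -7/2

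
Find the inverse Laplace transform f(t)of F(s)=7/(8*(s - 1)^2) 7*t*exp(t)/8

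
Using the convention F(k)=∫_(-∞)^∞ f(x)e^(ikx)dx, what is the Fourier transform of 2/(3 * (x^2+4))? pi * exp(-2 * Abs(k))/3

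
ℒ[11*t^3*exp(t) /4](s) 33/(2*(s - 1) ^4) 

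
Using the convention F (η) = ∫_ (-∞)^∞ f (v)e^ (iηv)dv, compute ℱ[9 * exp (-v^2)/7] 9 * sqrt (pi) * exp (-η^2/4)/7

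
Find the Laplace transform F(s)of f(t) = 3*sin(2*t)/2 3/(s^2+4)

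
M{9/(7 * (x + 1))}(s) 9 * pi * csc(pi * s)/7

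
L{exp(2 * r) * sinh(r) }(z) 1/((z - 2) ^2 - 1) 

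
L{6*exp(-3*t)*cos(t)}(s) 6*(s + 3)/((s + 3)^2 + 1)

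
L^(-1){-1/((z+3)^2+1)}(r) -exp(-3*r)*sin(r)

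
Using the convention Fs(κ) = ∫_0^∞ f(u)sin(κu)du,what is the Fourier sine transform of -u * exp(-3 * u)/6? -κ/(κ^2+9)^2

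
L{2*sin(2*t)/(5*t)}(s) 2*atan(2/s)/5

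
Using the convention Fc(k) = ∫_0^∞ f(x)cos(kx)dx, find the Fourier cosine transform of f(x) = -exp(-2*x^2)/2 -sqrt(2)*sqrt(pi)*exp(-k^2/8)/8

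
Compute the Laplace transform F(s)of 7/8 7/(8*s)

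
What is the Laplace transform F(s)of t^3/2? 3/s^4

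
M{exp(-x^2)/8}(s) gamma(s/2)/16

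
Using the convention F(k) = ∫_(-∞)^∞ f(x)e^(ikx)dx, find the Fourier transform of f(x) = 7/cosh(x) 7*pi/cosh(pi*k/2)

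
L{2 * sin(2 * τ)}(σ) 4/(σ^2 + 4)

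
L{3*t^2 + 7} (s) 7/s + 6/s^3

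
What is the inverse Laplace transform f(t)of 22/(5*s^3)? 11*t^2/5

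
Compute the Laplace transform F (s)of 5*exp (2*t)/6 5/ (6*(s - 2))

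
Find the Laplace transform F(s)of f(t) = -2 -2/s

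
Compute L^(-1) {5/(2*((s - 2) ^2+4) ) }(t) 5*exp(2*t)*sin(2*t) /4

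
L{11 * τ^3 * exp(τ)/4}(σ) 33/(2 * (σ - 1)^4)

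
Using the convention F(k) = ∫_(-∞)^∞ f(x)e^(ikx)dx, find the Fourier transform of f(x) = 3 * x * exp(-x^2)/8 3 * I * sqrt(pi) * k * exp(-k^2/4)/16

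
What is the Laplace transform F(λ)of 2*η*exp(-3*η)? 2/(λ + 3)^2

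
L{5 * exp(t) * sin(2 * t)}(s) 10/((s - 1)^2 + 4)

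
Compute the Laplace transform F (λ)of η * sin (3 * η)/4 3 * λ/ (2 * (λ^2 + 9)^2)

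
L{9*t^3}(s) 54/s^4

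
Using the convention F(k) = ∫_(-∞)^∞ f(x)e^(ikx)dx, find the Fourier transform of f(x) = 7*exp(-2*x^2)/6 7*sqrt(2)*sqrt(pi)*exp(-k^2/8)/12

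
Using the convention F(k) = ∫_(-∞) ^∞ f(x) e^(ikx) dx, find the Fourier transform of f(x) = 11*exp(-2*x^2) 11*sqrt(2)*sqrt(pi)*exp(-k^2/8) /2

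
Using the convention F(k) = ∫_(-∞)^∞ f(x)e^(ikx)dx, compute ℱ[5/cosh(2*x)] 5*pi/(2*cosh(pi*k/4))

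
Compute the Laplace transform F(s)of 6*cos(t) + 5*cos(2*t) 6*s/(s^2 + 1) + 5*s/(s^2 + 4)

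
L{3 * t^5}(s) 360/s^6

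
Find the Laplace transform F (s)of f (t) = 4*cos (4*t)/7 4*s/ (7*(s^2 + 16))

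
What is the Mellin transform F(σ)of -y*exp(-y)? -gamma(σ + 1)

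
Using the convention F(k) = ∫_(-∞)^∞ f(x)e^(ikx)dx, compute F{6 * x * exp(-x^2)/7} 3 * I * sqrt(pi) * k * exp(-k^2/4)/7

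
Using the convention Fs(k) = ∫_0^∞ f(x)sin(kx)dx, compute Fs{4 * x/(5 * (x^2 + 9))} 2 * pi * exp(-3 * k)/5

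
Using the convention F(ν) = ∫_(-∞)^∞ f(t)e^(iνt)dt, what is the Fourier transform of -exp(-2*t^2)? -sqrt(2)*sqrt(pi)*exp(-ν^2/8)/2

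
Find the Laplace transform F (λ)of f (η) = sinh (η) 1/ (λ^2 - 1)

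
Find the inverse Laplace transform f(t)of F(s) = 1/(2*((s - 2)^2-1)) exp(2*t)*sinh(t)/2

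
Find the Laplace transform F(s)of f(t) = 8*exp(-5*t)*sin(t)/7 8/(7*((s + 5)^2 + 1))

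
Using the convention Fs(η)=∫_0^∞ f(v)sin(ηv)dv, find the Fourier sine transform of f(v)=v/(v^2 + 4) pi * exp(-2 * η)/2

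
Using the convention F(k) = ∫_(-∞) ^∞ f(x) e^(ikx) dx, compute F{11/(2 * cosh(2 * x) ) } 11 * pi/(4 * cosh(pi * k/4) ) 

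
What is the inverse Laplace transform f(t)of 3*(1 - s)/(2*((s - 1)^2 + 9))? -3*exp(t)*cos(3*t)/2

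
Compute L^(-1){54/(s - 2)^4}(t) 9*t^3*exp(2*t)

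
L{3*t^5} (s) 360/s^6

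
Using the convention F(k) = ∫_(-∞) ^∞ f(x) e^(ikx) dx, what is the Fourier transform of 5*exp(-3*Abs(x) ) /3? 10/(k^2 + 9) 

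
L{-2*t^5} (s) -240/s^6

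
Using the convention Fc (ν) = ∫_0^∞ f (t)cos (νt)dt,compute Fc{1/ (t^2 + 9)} pi * exp (-3 * ν)/6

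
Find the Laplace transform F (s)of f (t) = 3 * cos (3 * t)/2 3 * s/ (2 * (s^2 + 9))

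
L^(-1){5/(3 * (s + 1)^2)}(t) 5 * t * exp(-t)/3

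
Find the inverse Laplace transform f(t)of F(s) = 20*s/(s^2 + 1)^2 10*t*sin(t)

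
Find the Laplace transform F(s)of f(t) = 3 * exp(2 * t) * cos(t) 3 * (s - 2)/((s - 2)^2 + 1)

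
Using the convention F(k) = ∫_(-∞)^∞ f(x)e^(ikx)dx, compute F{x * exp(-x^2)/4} I * sqrt(pi) * k * exp(-k^2/4)/8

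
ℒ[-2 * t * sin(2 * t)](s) -8 * s/(s^2 + 4)^2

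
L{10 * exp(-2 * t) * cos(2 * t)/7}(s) 10 * (s + 2)/(7 * ((s + 2)^2 + 4))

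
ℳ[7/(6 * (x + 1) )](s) 7 * pi * csc(pi * s) /6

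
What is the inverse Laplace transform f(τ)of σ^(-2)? τ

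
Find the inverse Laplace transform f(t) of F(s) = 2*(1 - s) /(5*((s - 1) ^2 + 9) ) -2*exp(t)*cos(3*t) /5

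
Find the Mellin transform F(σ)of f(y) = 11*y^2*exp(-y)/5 11*gamma(σ + 2)/5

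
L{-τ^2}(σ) -2/σ^3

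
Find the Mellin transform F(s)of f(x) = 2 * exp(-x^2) gamma(s/2)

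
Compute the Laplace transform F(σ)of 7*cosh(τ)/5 7*σ/(5*(σ^2 - 1))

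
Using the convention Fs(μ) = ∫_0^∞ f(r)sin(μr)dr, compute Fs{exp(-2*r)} μ/(μ^2 + 4)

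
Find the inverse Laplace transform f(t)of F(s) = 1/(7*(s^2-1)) sinh(t)/7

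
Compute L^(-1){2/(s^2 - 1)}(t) 2*sinh(t)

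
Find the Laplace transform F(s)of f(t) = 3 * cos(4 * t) 3 * s/(s^2 + 16)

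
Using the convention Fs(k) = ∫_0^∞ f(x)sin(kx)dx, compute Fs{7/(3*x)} 7*pi/6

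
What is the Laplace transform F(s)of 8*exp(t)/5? 8/(5*(s - 1))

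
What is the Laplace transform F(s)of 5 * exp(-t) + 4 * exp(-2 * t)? 4/(s + 2) + 5/(s + 1)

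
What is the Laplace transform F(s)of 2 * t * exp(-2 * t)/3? 2/(3 * (s+2)^2)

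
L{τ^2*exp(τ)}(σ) 2/(σ - 1)^3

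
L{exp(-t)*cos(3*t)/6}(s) (s + 1)/(6*((s + 1)^2 + 9))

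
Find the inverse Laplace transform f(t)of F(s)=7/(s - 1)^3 7*t^2*exp(t)/2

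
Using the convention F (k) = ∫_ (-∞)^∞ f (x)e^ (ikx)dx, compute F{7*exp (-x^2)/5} 7*sqrt (pi)*exp (-k^2/4)/5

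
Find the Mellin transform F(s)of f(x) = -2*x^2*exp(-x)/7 -2*gamma(s + 2)/7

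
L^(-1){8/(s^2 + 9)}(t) 8 * sin(3 * t)/3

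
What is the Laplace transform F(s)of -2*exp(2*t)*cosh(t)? 2*(2 - s)/((s - 2)^2 - 1)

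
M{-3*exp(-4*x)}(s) -3*gamma(s)/4^s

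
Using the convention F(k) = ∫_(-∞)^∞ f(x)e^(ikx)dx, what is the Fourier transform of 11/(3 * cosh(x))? 11 * pi/(3 * cosh(pi * k/2))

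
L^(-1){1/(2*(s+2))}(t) exp(-2*t)/2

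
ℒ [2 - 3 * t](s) 2/s - 3/s^2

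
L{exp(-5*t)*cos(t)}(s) (s + 5)/((s + 5)^2 + 1)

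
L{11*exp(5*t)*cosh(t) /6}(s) 11*(s - 5) /(6*((s - 5) ^2-1) ) 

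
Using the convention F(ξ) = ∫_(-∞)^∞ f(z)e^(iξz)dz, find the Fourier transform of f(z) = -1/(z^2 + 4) -pi * exp(-2 * Abs(ξ))/2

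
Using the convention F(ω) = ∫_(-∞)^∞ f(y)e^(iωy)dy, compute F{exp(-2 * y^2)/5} sqrt(2) * sqrt(pi) * exp(-ω^2/8)/10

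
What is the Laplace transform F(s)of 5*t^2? 10/s^3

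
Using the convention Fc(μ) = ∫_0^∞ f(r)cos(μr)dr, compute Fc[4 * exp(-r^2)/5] 2 * sqrt(pi) * exp(-μ^2/4)/5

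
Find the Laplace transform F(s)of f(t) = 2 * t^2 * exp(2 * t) 4/(s - 2)^3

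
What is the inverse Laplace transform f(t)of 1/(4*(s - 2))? exp(2*t)/4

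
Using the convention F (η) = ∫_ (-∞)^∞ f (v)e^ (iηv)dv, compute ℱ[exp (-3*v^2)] sqrt (3)*sqrt (pi)*exp (-η^2/12)/3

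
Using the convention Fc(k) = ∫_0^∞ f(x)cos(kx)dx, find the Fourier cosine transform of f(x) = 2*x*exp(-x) 2*(1 - k^2)/(k^2 + 1)^2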